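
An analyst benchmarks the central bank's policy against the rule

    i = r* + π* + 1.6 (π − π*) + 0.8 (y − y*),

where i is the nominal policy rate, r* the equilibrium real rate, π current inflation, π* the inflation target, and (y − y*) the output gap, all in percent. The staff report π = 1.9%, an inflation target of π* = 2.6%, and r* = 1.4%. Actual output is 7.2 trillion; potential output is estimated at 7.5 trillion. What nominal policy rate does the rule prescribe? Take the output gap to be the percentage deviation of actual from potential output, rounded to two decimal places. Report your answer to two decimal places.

Output gap = 100 × (7.2 − 7.5) / 7.5 = -4.00%.
i = 1.40 + 2.60 + 1.6 × (1.90 − 2.60) + 0.8 × (-4.00)
   = 1.40 + 2.6 − 1.12 − 3.2 = -0.32

-0.32%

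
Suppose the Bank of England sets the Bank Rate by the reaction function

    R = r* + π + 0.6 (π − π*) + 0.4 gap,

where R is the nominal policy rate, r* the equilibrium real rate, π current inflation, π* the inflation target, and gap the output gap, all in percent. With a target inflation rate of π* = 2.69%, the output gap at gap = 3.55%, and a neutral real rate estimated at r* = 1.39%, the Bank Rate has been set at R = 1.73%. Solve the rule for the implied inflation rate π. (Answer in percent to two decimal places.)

Collecting π: R = r* + (1 + 0.6) π − 0.6 π* + 0.4 gap
1.6 π = 1.73 − 1.39 + 0.6 × 2.69 − 0.4 × 3.55 = 0.534
π = 0.534 / 1.6 = 0.33

0.33%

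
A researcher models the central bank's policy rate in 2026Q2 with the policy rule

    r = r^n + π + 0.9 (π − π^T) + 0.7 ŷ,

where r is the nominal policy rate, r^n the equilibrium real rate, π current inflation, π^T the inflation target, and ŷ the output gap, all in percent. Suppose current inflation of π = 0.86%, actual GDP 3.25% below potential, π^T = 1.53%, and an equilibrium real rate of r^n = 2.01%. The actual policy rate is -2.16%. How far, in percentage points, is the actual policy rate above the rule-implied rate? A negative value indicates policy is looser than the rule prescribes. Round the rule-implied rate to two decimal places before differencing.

Output 3.25% below potential → ŷ = -3.25.
r = 2.01 + 0.86 + 0.9 × (0.86 − 1.53) + 0.7 × (-3.25)
   = 2.01 + 0.86 − 0.603 − 2.275 = -0.01
Deviation = -2.16 − (-0.01) = -2.15 pp.

-2.15 pp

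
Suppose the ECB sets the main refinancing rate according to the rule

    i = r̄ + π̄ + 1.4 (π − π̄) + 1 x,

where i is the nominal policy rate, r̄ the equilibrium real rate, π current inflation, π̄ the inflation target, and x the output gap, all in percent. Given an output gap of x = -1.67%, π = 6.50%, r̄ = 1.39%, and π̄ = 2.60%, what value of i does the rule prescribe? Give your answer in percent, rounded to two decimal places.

i = 1.39 + 2.60 + 1.4 × (6.50 − 2.60) + 1 × (-1.67)
   = 1.39 + 2.6 + 5.46 − 1.67 = 7.78

7.78%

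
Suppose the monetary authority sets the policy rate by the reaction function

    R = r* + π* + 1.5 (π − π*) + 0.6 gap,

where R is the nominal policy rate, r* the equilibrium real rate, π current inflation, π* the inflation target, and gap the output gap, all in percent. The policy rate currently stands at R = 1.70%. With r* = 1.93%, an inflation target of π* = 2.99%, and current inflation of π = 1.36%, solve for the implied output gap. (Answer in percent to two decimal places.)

-1.29%

0.6 gap = 1.70 − 1.93 − 2.99 − 1.5 × (1.36 − 2.99) = -0.775
gap = -0.775 / 0.6 = -1.29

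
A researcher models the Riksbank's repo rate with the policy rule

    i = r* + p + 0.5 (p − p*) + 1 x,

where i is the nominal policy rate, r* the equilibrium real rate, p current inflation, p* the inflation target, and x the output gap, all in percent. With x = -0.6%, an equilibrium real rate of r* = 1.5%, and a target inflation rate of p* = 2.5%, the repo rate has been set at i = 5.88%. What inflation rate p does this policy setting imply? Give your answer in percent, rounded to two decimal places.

4.15%

Collecting p: i = r* + (1 + 0.5) p − 0.5 p* + 1 x
1.5 p = 5.88 − 1.5 + 0.5 × 2.5 − 1 × (-0.6) = 6.23
p = 6.23 / 1.5 = 4.15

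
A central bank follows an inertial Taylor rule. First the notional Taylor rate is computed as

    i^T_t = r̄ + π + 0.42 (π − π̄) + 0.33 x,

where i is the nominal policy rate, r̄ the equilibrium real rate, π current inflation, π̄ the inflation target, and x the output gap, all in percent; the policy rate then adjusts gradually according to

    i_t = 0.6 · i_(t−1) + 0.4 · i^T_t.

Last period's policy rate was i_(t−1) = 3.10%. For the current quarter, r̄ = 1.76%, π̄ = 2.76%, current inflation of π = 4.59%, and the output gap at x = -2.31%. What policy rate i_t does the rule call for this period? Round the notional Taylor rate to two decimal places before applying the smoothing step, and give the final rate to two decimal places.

i^T_t = 1.76 + 4.59 + 0.42 × (4.59 − 2.76) + 0.33 × (-2.31)
   = 1.76 + 4.59 + 0.7686 − 0.7623 = 6.36
i_t = 0.6 × 3.10 + 0.4 × 6.36 = 1.86 + 2.544 = 4.40

4.40%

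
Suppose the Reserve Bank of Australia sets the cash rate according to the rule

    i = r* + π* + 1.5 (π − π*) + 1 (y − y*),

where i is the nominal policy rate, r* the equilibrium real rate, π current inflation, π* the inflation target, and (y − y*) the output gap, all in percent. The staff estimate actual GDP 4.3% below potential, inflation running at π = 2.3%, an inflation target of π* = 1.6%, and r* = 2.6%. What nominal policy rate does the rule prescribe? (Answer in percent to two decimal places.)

0.95%

Output 4.3% below potential → (y − y*) = -4.3.
i = 2.6 + 1.6 + 1.5 × (2.3 − 1.6) + 1 × (-4.3)
   = 2.6 + 1.6 + 1.05 − 4.3 = 0.95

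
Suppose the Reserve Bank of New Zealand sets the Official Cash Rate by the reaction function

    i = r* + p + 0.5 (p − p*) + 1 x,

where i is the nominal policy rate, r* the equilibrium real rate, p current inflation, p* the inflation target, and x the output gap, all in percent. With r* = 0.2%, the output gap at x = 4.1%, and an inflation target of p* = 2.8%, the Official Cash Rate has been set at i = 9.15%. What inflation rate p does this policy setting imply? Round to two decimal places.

4.17%

Collecting p: i = r* + (1 + 0.5) p − 0.5 p* + 1 x
1.5 p = 9.15 − 0.2 + 0.5 × 2.8 − 1 × 4.1 = 6.25
p = 6.25 / 1.5 = 4.17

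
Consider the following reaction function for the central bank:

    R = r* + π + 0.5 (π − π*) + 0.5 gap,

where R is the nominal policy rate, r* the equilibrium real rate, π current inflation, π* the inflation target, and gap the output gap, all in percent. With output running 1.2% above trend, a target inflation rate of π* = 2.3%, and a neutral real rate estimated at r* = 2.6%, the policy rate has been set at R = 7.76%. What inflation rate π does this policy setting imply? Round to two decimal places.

Output 1.2% above potential → gap = 1.2.
Collecting π: R = r* + (1 + 0.5) π − 0.5 π* + 0.5 gap
1.5 π = 7.76 − 2.6 + 0.5 × 2.3 − 0.5 × 1.2 = 5.71
π = 5.71 / 1.5 = 3.81

3.81%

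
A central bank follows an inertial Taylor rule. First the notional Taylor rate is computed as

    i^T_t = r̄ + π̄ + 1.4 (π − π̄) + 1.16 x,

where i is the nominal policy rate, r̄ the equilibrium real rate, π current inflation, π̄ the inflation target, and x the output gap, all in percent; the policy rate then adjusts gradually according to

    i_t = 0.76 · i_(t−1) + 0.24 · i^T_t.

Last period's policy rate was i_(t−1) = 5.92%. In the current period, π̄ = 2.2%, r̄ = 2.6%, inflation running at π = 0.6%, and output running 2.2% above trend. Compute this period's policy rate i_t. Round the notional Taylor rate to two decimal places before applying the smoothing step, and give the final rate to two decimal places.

Output 2.2% above potential → x = 2.2.
i^T_t = 2.6 + 2.2 + 1.4 × (0.6 − 2.2) + 1.16 × 2.2
   = 2.6 + 2.2 − 2.24 + 2.552 = 5.11
i_t = 0.76 × 5.92 + 0.24 × 5.11 = 4.4992 + 1.2264 = 5.73

5.73%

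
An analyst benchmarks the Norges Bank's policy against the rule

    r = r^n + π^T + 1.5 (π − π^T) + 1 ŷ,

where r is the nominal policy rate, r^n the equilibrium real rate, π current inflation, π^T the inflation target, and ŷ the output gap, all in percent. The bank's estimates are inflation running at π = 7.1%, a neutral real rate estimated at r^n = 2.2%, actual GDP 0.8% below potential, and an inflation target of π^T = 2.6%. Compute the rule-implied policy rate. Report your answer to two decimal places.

10.75%

Output 0.8% below potential → ŷ = -0.8.
r = 2.2 + 2.6 + 1.5 × (7.1 − 2.6) + 1 × (-0.8)
   = 2.2 + 2.6 + 6.75 − 0.8 = 10.75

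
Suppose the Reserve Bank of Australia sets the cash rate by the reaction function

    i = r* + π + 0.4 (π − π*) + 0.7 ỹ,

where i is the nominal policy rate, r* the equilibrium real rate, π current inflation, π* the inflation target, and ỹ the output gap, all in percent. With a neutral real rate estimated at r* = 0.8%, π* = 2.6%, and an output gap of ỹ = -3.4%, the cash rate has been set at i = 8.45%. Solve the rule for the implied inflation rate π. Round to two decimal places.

Collecting π: i = r* + (1 + 0.4) π − 0.4 π* + 0.7 ỹ
1.4 π = 8.45 − 0.8 + 0.4 × 2.6 − 0.7 × (-3.4) = 11.07
π = 11.07 / 1.4 = 7.91

7.91%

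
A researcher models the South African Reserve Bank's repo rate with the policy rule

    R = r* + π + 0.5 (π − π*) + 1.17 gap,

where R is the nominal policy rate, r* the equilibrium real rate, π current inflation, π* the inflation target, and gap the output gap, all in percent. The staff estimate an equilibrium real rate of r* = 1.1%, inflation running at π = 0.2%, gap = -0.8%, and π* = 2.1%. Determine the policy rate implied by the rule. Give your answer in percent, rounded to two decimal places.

R = 1.1 + 0.2 + 0.5 × (0.2 − 2.1) + 1.17 × (-0.8)
   = 1.1 + 0.2 − 0.95 − 0.936 = -0.59

-0.59%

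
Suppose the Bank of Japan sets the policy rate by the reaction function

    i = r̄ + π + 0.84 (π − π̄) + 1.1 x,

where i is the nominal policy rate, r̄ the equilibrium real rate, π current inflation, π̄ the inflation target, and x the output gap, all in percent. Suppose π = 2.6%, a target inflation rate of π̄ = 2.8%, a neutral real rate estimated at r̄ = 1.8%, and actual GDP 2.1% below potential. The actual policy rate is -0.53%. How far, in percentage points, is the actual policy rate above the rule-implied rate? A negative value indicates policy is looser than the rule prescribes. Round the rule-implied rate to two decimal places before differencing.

Output 2.1% below potential → x = -2.1.
i = 1.8 + 2.6 + 0.84 × (2.6 − 2.8) + 1.1 × (-2.1)
   = 1.8 + 2.6 − 0.168 − 2.31 = 1.92
Deviation = -0.53 − 1.92 = -2.45 pp.

-2.45 pp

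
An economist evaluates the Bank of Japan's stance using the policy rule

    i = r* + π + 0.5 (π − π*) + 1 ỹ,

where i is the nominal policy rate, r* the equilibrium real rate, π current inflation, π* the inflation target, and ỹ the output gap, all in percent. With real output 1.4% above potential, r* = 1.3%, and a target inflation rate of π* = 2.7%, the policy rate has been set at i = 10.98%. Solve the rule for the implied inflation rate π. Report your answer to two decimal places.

6.42%

Output 1.4% above potential → ỹ = 1.4.
Collecting π: i = r* + (1 + 0.5) π − 0.5 π* + 1 ỹ
1.5 π = 10.98 − 1.3 + 0.5 × 2.7 − 1 × 1.4 = 9.63
π = 9.63 / 1.5 = 6.42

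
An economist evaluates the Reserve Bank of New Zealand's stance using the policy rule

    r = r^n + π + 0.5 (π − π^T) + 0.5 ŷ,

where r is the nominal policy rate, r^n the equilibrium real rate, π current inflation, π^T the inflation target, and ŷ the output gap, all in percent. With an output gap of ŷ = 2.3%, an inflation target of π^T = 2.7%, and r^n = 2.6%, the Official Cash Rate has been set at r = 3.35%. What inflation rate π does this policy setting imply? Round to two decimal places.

0.63%

Collecting π: r = r^n + (1 + 0.5) π − 0.5 π^T + 0.5 ŷ
1.5 π = 3.35 − 2.6 + 0.5 × 2.7 − 0.5 × 2.3 = 0.95
π = 0.95 / 1.5 = 0.63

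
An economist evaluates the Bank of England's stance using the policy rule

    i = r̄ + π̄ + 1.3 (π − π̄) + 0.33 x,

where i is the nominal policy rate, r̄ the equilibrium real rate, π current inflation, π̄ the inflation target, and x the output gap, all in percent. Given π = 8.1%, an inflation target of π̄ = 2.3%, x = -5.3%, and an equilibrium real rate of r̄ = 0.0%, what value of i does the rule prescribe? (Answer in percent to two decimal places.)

i = 0.0 + 2.3 + 1.3 × (8.1 − 2.3) + 0.33 × (-5.3)
   = 0.0 + 2.3 + 7.54 − 1.749 = 8.09

8.09%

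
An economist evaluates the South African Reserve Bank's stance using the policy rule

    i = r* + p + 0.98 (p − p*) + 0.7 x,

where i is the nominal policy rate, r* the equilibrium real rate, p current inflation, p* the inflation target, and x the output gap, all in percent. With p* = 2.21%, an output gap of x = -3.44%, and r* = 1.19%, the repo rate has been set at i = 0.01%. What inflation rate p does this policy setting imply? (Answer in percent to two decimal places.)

1.71%

Collecting p: i = r* + (1 + 0.98) p − 0.98 p* + 0.7 x
1.98 p = 0.01 − 1.19 + 0.98 × 2.21 − 0.7 × (-3.44) = 3.3938
p = 3.3938 / 1.98 = 1.71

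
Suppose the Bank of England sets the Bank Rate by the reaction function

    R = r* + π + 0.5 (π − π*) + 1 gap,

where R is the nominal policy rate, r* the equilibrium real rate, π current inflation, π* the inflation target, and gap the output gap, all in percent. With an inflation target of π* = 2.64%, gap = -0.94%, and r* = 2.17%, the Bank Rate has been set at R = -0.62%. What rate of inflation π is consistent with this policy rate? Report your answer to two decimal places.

Collecting π: R = r* + (1 + 0.5) π − 0.5 π* + 1 gap
1.5 π = -0.62 − 2.17 + 0.5 × 2.64 − 1 × (-0.94) = -0.53
π = -0.53 / 1.5 = -0.35

-0.35%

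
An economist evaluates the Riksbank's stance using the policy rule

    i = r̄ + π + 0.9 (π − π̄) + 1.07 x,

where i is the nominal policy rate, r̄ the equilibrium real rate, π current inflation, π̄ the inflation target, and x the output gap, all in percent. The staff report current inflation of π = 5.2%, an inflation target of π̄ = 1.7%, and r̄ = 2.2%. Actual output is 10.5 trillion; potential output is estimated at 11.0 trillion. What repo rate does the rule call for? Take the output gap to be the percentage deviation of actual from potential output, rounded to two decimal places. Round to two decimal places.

5.68%

Output gap = 100 × (10.5 − 11.0) / 11.0 = -4.55%.
i = 2.20 + 5.20 + 0.9 × (5.20 − 1.70) + 1.07 × (-4.55)
   = 2.20 + 5.2 + 3.15 − 4.8685 = 5.68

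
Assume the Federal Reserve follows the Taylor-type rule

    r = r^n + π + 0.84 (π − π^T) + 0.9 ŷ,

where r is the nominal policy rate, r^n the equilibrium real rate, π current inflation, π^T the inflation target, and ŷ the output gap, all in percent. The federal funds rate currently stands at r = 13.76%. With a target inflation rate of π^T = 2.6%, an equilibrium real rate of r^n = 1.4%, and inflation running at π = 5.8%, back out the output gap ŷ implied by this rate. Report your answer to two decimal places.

0.9 ŷ = 13.76 − 1.4 − 5.8 − 0.84 × (5.8 − 2.6) = 3.872
ŷ = 3.872 / 0.9 = 4.30

4.30%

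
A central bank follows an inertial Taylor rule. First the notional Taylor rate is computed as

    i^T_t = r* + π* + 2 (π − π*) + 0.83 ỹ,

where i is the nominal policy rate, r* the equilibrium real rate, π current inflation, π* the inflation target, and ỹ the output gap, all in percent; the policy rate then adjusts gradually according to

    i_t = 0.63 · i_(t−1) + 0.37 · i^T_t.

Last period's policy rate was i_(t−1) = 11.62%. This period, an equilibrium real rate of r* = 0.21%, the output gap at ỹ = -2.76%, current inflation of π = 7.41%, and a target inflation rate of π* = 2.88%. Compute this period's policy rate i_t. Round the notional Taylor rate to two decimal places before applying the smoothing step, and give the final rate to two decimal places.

10.97%

i^T_t = 0.21 + 2.88 + 2 × (7.41 − 2.88) + 0.83 × (-2.76)
   = 0.21 + 2.88 + 9.06 − 2.2908 = 9.86
i_t = 0.63 × 11.62 + 0.37 × 9.86 = 7.3206 + 3.6482 = 10.97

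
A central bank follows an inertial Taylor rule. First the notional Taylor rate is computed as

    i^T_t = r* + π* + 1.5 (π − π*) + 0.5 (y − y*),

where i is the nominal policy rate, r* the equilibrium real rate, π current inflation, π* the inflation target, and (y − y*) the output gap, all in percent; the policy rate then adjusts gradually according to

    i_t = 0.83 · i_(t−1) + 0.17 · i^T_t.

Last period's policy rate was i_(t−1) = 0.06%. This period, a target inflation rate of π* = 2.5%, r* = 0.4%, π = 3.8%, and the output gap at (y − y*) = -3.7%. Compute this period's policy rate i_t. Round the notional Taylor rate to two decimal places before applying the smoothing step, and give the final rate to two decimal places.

i^T_t = 0.4 + 2.5 + 1.5 × (3.8 − 2.5) + 0.5 × (-3.7)
   = 0.4 + 2.5 + 1.95 − 1.85 = 3.00
i_t = 0.83 × 0.06 + 0.17 × 3.00 = 0.0498 + 0.51 = 0.56

0.56%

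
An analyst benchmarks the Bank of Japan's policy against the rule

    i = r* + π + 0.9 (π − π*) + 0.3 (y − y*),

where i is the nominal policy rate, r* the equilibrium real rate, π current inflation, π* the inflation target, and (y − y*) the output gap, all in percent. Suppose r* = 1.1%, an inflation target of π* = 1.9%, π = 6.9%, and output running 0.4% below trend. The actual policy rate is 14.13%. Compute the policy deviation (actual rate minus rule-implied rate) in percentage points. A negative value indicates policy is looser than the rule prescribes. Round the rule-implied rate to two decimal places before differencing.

1.75 pp

Output 0.4% below potential → (y − y*) = -0.4.
i = 1.1 + 6.9 + 0.9 × (6.9 − 1.9) + 0.3 × (-0.4)
   = 1.1 + 6.9 + 4.5 − 0.12 = 12.38
Deviation = 14.13 − 12.38 = 1.75 pp.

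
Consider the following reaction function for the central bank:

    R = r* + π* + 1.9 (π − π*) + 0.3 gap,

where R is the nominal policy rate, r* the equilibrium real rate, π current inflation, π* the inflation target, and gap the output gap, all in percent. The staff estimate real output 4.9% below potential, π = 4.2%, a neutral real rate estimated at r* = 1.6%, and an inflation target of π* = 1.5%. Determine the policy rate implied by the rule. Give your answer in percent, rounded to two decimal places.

Output 4.9% below potential → gap = -4.9.
R = 1.6 + 1.5 + 1.9 × (4.2 − 1.5) + 0.3 × (-4.9)
   = 1.6 + 1.5 + 5.13 − 1.47 = 6.76

6.76%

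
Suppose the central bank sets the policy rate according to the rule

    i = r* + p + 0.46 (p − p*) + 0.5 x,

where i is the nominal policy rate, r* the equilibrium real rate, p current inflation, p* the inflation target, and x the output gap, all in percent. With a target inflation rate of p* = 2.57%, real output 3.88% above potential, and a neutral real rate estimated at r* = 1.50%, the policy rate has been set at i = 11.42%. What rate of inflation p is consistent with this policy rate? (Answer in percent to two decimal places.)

6.28%

Output 3.88% above potential → x = 3.88.
Collecting p: i = r* + (1 + 0.46) p − 0.46 p* + 0.5 x
1.46 p = 11.42 − 1.50 + 0.46 × 2.57 − 0.5 × 3.88 = 9.1622
p = 9.1622 / 1.46 = 6.28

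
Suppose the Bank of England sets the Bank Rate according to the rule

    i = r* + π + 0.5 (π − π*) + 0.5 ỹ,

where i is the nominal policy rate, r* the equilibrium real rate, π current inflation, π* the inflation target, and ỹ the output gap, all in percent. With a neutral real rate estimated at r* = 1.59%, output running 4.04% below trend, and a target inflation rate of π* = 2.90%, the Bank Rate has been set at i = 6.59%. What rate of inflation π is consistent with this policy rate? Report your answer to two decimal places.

5.65%

Output 4.04% below potential → ỹ = -4.04.
Collecting π: i = r* + (1 + 0.5) π − 0.5 π* + 0.5 ỹ
1.5 π = 6.59 − 1.59 + 0.5 × 2.90 − 0.5 × (-4.04) = 8.47
π = 8.47 / 1.5 = 5.65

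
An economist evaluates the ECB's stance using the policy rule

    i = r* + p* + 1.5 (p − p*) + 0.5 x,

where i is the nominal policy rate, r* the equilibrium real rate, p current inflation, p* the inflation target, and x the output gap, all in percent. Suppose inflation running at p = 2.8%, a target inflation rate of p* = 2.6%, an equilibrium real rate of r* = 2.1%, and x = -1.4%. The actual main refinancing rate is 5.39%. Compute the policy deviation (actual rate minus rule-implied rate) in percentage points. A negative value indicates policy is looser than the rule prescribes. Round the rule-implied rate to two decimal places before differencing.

1.09 pp

i = 2.1 + 2.6 + 1.5 × (2.8 − 2.6) + 0.5 × (-1.4)
   = 2.1 + 2.6 + 0.3 − 0.7 = 4.30
Deviation = 5.39 − 4.30 = 1.09 pp.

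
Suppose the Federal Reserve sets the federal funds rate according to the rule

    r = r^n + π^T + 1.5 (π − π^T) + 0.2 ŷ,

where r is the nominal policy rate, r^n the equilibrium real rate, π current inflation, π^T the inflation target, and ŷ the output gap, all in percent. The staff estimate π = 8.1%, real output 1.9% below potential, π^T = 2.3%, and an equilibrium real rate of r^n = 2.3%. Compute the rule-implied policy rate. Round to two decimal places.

12.92%

Output 1.9% below potential → ŷ = -1.9.
r = 2.3 + 2.3 + 1.5 × (8.1 − 2.3) + 0.2 × (-1.9)
   = 2.3 + 2.3 + 8.7 − 0.38 = 12.92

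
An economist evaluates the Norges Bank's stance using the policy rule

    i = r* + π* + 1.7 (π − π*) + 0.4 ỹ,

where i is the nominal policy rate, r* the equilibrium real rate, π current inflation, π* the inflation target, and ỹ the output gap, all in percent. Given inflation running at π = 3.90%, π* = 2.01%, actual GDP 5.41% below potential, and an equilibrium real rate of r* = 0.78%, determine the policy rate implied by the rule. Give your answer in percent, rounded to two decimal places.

Output 5.41% below potential → ỹ = -5.41.
i = 0.78 + 2.01 + 1.7 × (3.90 − 2.01) + 0.4 × (-5.41)
   = 0.78 + 2.01 + 3.213 − 2.164 = 3.84

3.84%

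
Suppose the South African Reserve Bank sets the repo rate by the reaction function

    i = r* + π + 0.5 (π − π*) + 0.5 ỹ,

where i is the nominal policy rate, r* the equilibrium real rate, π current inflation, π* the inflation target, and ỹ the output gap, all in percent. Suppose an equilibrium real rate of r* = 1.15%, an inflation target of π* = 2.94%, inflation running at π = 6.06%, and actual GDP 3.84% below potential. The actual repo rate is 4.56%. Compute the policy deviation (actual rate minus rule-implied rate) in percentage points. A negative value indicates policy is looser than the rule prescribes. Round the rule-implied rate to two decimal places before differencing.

-2.29 pp

Output 3.84% below potential → ỹ = -3.84.
i = 1.15 + 6.06 + 0.5 × (6.06 − 2.94) + 0.5 × (-3.84)
   = 1.15 + 6.06 + 1.56 − 1.92 = 6.85
Deviation = 4.56 − 6.85 = -2.29 pp.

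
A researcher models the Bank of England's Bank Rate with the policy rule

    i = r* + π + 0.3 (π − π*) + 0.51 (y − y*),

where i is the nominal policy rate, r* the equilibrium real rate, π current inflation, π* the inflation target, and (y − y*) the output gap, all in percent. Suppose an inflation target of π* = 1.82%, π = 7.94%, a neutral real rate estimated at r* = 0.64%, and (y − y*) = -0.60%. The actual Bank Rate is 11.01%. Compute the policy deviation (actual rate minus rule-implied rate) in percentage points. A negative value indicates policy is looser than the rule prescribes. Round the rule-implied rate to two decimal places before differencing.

i = 0.64 + 7.94 + 0.3 × (7.94 − 1.82) + 0.51 × (-0.60)
   = 0.64 + 7.94 + 1.836 − 0.306 = 10.11
Deviation = 11.01 − 10.11 = 0.90 pp.

0.90 pp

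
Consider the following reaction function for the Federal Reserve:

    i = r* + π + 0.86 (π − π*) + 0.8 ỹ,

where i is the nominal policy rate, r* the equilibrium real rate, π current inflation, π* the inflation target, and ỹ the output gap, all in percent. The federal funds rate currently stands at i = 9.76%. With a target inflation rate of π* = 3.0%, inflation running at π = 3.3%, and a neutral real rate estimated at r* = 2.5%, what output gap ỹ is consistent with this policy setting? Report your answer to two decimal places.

4.63%

0.8 ỹ = 9.76 − 2.5 − 3.3 − 0.86 × (3.3 − 3.0) = 3.702
ỹ = 3.702 / 0.8 = 4.63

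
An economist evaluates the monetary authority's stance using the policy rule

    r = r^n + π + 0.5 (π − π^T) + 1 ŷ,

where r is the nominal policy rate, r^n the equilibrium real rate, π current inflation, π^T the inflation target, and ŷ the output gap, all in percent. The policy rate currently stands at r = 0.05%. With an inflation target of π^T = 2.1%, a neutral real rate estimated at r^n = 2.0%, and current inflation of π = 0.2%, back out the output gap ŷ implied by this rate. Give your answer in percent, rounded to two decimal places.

1 ŷ = 0.05 − 2.0 − 0.2 − 0.5 × (0.2 − 2.1) = -1.2
ŷ = -1.2 / 1 = -1.20

-1.20%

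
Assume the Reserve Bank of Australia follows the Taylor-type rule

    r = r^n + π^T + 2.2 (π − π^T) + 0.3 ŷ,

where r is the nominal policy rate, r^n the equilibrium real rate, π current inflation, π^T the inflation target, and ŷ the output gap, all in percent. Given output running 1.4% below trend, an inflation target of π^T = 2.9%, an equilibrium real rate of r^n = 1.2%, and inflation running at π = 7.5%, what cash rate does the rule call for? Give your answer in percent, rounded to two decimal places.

Output 1.4% below potential → ŷ = -1.4.
r = 1.2 + 2.9 + 2.2 × (7.5 − 2.9) + 0.3 × (-1.4)
   = 1.2 + 2.9 + 10.12 − 0.42 = 13.80

13.80%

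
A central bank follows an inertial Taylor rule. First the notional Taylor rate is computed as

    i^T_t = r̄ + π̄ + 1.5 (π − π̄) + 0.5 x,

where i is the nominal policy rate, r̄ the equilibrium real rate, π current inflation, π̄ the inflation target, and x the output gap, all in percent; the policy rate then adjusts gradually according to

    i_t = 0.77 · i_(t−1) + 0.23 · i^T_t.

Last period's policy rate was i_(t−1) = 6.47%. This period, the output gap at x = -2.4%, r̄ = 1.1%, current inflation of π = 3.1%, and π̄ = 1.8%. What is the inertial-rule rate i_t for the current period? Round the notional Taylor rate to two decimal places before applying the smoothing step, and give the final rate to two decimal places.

i^T_t = 1.1 + 1.8 + 1.5 × (3.1 − 1.8) + 0.5 × (-2.4)
   = 1.1 + 1.8 + 1.95 − 1.2 = 3.65
i_t = 0.77 × 6.47 + 0.23 × 3.65 = 4.9819 + 0.8395 = 5.82

5.82%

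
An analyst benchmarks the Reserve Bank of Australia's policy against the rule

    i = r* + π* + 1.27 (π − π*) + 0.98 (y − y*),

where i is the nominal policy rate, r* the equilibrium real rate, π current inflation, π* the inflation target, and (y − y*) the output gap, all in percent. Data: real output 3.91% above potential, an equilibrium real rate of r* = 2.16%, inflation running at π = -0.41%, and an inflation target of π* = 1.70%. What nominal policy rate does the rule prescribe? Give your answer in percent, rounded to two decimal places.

5.01%

Output 3.91% above potential → (y − y*) = 3.91.
i = 2.16 + 1.70 + 1.27 × (-0.41 − 1.70) + 0.98 × 3.91
   = 2.16 + 1.7 − 2.6797 + 3.8318 = 5.01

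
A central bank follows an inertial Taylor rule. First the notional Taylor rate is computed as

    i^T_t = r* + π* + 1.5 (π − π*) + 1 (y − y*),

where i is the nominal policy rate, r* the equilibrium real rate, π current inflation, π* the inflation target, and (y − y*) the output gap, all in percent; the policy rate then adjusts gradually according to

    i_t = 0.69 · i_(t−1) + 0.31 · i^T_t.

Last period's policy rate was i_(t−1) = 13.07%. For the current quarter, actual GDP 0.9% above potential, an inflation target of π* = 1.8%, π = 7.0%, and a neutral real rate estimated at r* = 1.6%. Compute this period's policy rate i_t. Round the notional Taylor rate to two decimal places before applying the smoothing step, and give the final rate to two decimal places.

Output 0.9% above potential → (y − y*) = 0.9.
i^T_t = 1.6 + 1.8 + 1.5 × (7.0 − 1.8) + 1 × 0.9
   = 1.6 + 1.8 + 7.8 + 0.9 = 12.10
i_t = 0.69 × 13.07 + 0.31 × 12.10 = 9.0183 + 3.751 = 12.77

12.77%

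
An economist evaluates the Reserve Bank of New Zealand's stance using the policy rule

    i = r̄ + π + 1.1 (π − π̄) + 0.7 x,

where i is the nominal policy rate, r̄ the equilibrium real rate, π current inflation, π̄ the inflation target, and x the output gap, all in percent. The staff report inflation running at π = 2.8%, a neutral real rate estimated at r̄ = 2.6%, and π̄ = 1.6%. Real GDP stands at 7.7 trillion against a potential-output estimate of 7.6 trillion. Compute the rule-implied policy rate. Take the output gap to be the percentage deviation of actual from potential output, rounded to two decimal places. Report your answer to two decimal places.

Output gap = 100 × (7.7 − 7.6) / 7.6 = 1.32%.
i = 2.60 + 2.80 + 1.1 × (2.80 − 1.60) + 0.7 × 1.32
   = 2.60 + 2.8 + 1.32 + 0.924 = 7.64

7.64%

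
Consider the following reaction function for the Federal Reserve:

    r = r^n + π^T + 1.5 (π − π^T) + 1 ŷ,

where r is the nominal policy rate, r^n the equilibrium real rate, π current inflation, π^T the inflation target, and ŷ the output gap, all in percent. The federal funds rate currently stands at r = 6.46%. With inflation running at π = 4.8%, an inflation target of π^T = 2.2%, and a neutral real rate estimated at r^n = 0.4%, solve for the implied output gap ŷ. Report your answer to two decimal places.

1 ŷ = 6.46 − 0.4 − 2.2 − 1.5 × (4.8 − 2.2) = -0.04
ŷ = -0.04 / 1 = -0.04

-0.04%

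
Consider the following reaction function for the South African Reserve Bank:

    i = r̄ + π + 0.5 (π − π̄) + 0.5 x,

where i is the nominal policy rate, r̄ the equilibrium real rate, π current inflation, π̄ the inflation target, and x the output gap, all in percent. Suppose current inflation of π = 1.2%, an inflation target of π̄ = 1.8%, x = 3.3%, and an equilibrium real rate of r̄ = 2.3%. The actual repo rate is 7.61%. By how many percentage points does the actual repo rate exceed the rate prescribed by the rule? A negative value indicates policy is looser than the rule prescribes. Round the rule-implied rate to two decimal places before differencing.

i = 2.3 + 1.2 + 0.5 × (1.2 − 1.8) + 0.5 × 3.3
   = 2.3 + 1.2 − 0.3 + 1.65 = 4.85
Deviation = 7.61 − 4.85 = 2.76 pp.

2.76 pp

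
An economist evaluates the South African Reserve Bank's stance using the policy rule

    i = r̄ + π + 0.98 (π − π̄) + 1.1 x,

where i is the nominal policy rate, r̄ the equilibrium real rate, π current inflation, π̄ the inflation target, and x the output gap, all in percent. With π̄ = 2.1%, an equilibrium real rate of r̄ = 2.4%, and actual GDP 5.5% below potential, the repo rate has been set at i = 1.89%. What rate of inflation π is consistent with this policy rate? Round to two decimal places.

Output 5.5% below potential → x = -5.5.
Collecting π: i = r̄ + (1 + 0.98) π − 0.98 π̄ + 1.1 x
1.98 π = 1.89 − 2.4 + 0.98 × 2.1 − 1.1 × (-5.5) = 7.598
π = 7.598 / 1.98 = 3.84

3.84%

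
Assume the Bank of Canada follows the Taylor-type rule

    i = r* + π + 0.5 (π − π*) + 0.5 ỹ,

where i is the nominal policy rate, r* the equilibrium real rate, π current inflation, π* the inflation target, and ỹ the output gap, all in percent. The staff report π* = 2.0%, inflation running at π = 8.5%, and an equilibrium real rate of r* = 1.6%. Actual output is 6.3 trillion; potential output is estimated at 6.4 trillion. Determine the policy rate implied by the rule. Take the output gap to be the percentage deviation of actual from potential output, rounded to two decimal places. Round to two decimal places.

Output gap = 100 × (6.3 − 6.4) / 6.4 = -1.56%.
i = 1.60 + 8.50 + 0.5 × (8.50 − 2.00) + 0.5 × (-1.56)
   = 1.60 + 8.5 + 3.25 − 0.78 = 12.57

12.57%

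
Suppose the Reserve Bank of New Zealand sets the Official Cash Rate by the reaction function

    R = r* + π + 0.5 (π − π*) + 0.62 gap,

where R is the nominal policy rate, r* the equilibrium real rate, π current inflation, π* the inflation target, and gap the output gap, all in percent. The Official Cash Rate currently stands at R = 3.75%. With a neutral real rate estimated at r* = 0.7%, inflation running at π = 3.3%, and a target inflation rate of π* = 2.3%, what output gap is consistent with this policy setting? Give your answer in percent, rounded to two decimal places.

-1.21%

0.62 gap = 3.75 − 0.7 − 3.3 − 0.5 × (3.3 − 2.3) = -0.75
gap = -0.75 / 0.62 = -1.21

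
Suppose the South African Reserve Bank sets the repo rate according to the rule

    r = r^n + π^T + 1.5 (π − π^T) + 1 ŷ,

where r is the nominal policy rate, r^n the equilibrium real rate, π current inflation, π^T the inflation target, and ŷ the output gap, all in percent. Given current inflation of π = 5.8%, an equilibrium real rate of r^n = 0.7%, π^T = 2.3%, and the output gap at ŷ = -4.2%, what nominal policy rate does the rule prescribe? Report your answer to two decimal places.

4.05%

r = 0.7 + 2.3 + 1.5 × (5.8 − 2.3) + 1 × (-4.2)
   = 0.7 + 2.3 + 5.25 − 4.2 = 4.05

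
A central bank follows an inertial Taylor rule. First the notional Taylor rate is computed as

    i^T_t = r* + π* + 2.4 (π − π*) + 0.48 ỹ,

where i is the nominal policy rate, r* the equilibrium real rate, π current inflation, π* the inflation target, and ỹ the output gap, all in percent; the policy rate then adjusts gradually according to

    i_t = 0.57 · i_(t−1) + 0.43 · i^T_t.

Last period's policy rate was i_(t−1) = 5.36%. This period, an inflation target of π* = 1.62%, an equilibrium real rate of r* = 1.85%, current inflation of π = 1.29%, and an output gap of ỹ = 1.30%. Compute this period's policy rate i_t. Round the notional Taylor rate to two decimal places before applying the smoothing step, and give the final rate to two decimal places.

4.47%

i^T_t = 1.85 + 1.62 + 2.4 × (1.29 − 1.62) + 0.48 × 1.30
   = 1.85 + 1.62 − 0.792 + 0.624 = 3.30
i_t = 0.57 × 5.36 + 0.43 × 3.30 = 3.0552 + 1.419 = 4.47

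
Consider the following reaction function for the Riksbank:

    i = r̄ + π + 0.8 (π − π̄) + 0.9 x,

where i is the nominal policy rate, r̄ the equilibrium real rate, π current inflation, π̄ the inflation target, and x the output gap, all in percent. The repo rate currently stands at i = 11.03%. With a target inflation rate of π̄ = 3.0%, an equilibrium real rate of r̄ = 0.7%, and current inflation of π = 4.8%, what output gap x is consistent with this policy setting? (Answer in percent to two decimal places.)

0.9 x = 11.03 − 0.7 − 4.8 − 0.8 × (4.8 − 3.0) = 4.09
x = 4.09 / 0.9 = 4.54

4.54%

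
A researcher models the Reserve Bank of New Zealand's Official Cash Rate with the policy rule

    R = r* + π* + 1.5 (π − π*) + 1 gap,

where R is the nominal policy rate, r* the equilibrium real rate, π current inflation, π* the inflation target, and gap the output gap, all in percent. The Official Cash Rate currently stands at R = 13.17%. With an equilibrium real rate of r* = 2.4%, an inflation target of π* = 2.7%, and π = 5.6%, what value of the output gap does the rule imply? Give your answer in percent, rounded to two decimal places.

3.72%

1 gap = 13.17 − 2.4 − 2.7 − 1.5 × (5.6 − 2.7) = 3.72
gap = 3.72 / 1 = 3.72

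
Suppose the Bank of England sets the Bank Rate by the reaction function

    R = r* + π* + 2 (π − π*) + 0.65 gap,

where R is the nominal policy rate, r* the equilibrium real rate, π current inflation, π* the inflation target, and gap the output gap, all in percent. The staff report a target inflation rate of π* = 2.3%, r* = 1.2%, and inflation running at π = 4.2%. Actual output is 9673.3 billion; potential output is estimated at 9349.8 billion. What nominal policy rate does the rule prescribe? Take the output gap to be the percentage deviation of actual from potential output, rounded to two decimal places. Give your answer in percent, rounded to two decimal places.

9.55%

Output gap = 100 × (9673.3 − 9349.8) / 9349.8 = 3.46%.
R = 1.20 + 2.30 + 2 × (4.20 − 2.30) + 0.65 × 3.46
   = 1.20 + 2.3 + 3.8 + 2.249 = 9.55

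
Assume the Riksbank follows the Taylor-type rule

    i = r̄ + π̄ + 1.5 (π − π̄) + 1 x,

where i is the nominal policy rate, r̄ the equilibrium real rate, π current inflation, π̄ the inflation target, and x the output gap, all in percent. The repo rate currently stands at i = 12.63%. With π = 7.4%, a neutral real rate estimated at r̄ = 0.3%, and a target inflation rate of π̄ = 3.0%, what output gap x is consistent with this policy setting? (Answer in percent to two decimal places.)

1 x = 12.63 − 0.3 − 3.0 − 1.5 × (7.4 − 3.0) = 2.73
x = 2.73 / 1 = 2.73

2.73%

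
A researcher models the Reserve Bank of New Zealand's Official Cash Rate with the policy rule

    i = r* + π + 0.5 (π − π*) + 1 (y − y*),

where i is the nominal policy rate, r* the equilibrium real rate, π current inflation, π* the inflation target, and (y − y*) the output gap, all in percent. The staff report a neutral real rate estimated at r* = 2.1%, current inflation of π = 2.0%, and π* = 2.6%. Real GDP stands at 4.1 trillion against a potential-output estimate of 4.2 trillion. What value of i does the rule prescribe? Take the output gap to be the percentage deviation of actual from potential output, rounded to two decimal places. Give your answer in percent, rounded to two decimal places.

Output gap = 100 × (4.1 − 4.2) / 4.2 = -2.38%.
i = 2.10 + 2.00 + 0.5 × (2.00 − 2.60) + 1 × (-2.38)
   = 2.10 + 2 − 0.3 − 2.38 = 1.42

1.42%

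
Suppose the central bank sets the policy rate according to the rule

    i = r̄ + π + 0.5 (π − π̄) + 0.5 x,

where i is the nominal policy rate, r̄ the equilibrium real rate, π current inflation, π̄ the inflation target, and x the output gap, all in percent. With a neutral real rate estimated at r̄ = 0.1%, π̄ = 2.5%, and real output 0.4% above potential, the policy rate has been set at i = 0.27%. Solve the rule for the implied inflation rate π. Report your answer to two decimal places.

0.81%

Output 0.4% above potential → x = 0.4.
Collecting π: i = r̄ + (1 + 0.5) π − 0.5 π̄ + 0.5 x
1.5 π = 0.27 − 0.1 + 0.5 × 2.5 − 0.5 × 0.4 = 1.22
π = 1.22 / 1.5 = 0.81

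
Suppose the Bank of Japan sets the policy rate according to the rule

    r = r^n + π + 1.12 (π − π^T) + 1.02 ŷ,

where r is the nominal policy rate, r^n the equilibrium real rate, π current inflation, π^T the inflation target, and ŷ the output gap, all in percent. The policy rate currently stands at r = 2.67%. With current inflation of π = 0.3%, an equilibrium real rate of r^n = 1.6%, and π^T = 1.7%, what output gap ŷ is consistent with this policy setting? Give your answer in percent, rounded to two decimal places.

2.29%

1.02 ŷ = 2.67 − 1.6 − 0.3 − 1.12 × (0.3 − 1.7) = 2.338
ŷ = 2.338 / 1.02 = 2.29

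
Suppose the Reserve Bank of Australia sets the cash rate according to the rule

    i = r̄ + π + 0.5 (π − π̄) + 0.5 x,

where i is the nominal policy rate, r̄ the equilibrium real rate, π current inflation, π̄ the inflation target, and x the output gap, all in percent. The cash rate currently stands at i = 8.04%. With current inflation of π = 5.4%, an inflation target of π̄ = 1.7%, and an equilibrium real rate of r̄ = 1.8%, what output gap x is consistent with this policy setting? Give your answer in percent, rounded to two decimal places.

0.5 x = 8.04 − 1.8 − 5.4 − 0.5 × (5.4 − 1.7) = -1.01
x = -1.01 / 0.5 = -2.02

-2.02%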